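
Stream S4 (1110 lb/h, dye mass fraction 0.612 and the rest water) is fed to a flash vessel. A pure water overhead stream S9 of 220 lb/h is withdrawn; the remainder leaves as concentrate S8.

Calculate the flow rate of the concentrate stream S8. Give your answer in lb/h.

890 lb/h

Concentrate = 1110 − 220 = 890 lb/h.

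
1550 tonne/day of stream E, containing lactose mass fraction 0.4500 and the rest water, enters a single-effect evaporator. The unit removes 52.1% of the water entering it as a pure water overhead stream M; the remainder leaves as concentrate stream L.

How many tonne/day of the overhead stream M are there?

444.2 tonne/day

water entering = 1550×0.550 = 852.5 tonne/day; overhead removed = 0.521×852.5 = 444.15 tonne/day.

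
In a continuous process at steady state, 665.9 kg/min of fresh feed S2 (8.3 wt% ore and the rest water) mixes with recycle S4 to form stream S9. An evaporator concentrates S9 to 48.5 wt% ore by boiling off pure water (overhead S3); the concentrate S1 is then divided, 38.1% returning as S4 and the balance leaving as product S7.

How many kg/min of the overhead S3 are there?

551.9 kg/min

Overall ore balance (none leaves overhead): ore in fresh feed = ore in product, i.e. 665.9×0.083 = (1−0.381)·S1·0.485.
S1 = 55.27/(0.485×0.619) = 184.1 kg/min.
Recycle S4 = 0.381×184.1 = 70.142 kg/min.
Combined feed S9 = 665.9 + 70.142 = 736.04 kg/min.
Overhead S3 = S9 − S1 = 736.04 − 184.1 = 551.94 kg/min.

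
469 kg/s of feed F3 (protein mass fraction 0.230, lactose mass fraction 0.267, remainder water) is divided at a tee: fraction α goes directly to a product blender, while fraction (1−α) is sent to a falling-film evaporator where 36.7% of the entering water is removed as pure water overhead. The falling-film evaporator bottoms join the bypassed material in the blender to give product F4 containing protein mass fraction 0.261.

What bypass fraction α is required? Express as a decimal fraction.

All 469×0.230 = 107.87 kg/s of protein reaches F4, so F4 = 107.87/0.261 = 413.3 kg/s and vapour = 55.705 kg/s.
The evaporator receives (1−α)·469 of feed at 0.503 water and removes 0.367 of that water:
0.367×0.503×(1−α)×469 = 55.705
(1−α) = 55.705/86.578 = 0.6434;  α = 0.3566.

0.357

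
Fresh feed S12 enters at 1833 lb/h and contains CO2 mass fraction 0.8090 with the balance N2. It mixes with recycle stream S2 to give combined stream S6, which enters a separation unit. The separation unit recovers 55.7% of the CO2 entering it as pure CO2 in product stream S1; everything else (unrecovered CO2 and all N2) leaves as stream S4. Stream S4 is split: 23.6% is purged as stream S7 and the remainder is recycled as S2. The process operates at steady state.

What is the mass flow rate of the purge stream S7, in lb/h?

584.5 lb/h

N2 enters only via S12 and leaves only via the purge: 1833×0.191 = 0.236×(N2 in S4), and the separation unit passes all N2, so N2 in S6 = N2 in S4 = 1483.5 lb/h.
CO2 in S6: m_A = 1833×0.809 + (1−0.236)·(1−0.557)·m_A, so m_A = 1482.9/0.6615 = 2241.6 lb/h.
S4 = (1−0.557)×2241.6 + 1483.5 = 2476.5 lb/h.
Purge S7 = 0.236×2476.5 = 584.45 lb/h.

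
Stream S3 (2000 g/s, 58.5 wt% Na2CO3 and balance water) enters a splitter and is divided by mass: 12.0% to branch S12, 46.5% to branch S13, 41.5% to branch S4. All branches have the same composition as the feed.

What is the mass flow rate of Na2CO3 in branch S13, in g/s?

Branch S13 total = 0.465×2000 = 930 g/s.
Na2CO3 in S13 = 0.585×930 = 544.05 g/s.

544 g/s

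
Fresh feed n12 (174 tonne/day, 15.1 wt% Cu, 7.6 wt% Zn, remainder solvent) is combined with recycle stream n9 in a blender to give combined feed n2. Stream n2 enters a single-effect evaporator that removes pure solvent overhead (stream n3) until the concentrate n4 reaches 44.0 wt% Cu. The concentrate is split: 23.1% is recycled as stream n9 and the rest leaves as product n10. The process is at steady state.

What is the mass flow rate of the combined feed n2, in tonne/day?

191.9 tonne/day

Overall Cu balance (none leaves overhead): Cu in fresh feed = Cu in product, i.e. 174×0.151 = (1−0.231)·n4·0.440.
n4 = 26.274/(0.440×0.769) = 77.651 tonne/day.
Recycle n9 = 0.231×77.651 = 17.937 tonne/day.
Combined feed n2 = 174 + 17.937 = 191.94 tonne/day.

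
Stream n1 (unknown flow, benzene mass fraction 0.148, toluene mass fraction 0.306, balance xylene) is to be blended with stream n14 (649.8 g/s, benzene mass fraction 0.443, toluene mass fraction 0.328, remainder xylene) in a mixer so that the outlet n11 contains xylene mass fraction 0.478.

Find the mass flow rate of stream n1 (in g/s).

2379 g/s

Let n1 be the unknown flow. Total out = 649.8 + n1.
xylene balance: 148.8 + 0.546·n1 = 0.478·(649.8 + n1)
(0.546 − 0.478)·n1 = 0.478×649.8 − 148.8 = 161.8
n1 = 161.8 / 0.068 = 2379.4 g/s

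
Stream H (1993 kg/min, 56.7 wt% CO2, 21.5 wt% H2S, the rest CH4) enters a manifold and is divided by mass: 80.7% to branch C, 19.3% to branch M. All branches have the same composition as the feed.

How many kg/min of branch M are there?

Branch M flow = 0.193×1993 = 384.65 kg/min.

384.6 kg/min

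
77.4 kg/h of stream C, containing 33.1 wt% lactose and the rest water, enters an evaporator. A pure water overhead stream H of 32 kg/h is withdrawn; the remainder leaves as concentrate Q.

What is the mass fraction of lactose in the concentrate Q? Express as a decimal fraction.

0.564

lactose is not removed: 77.4×0.331 = 25.619 kg/h of lactose enters Q.
Concentrate = 77.4 − 32 = 45.4 kg/h.
Mass fraction = 25.619/45.4 = 0.564.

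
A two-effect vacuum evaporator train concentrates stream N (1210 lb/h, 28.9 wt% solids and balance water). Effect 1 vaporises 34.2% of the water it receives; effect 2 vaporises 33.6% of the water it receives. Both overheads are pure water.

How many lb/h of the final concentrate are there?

water in feed = 1210×0.711 = 860.31 lb/h.
After stage 1: water left = (1−0.342)×860.31 = 566.08; stream total = 915.77 lb/h.
After stage 2: water left = (1−0.336)×566.08 = 375.88; final concentrate = 725.57 lb/h.

725.6 lb/h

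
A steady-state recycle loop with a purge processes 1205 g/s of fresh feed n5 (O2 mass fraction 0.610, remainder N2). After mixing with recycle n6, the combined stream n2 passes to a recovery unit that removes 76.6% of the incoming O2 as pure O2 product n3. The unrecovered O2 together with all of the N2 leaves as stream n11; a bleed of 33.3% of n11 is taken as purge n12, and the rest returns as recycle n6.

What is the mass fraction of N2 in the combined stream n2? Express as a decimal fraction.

N2 enters only via n5 and leaves only via the purge: 1205×0.390 = 0.333×(N2 in n11), and the recovery unit passes all N2, so N2 in n2 = N2 in n11 = 1411.3 g/s.
O2 in n2: m_A = 1205×0.610 + (1−0.333)·(1−0.766)·m_A, so m_A = 735.05/0.8439 = 870.99 g/s.
n2 = 870.99 + 1411.3 = 2282.3 g/s.
N2 fraction in n2 = 1411.3/2282.3 = 0.618.

0.618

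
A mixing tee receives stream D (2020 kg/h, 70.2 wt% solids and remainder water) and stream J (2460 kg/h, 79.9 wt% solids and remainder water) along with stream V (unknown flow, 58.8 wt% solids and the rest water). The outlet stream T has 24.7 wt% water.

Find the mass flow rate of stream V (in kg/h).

Let V be the unknown flow. Total out = 4480 + V.
water balance: 1096.4 + 0.412·V = 0.247·(4480 + V)
(0.412 − 0.247)·V = 0.247×4480 − 1096.4 = 10.14
V = 10.14 / 0.165 = 61.455 kg/h

61.45 kg/h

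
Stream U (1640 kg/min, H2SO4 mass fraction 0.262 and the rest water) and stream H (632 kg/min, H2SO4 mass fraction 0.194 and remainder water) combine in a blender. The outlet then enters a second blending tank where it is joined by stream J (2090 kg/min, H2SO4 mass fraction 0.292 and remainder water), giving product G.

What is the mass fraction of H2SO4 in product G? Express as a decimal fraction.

Overall, product flow = 4362 kg/min.
H2SO4 in = 1640×0.262 + 632×0.194 + 2090×0.292 = 1162.6 kg/min.
H2SO4 fraction in G = 0.267.

0.267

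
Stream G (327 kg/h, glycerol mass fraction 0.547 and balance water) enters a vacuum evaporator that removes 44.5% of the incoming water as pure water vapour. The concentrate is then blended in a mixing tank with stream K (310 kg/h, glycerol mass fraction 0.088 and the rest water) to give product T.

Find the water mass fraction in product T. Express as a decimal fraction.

Vapour removed = 0.445×0.453×327 = 65.918 kg/h; concentrate = 261.08 kg/h.
water reaching the mixer = 82.213 (from concentrate) + 310×0.912 = 364.93 kg/h.
Product flow = 261.08 + 310 = 571.08 kg/h; water fraction = 0.639.

0.639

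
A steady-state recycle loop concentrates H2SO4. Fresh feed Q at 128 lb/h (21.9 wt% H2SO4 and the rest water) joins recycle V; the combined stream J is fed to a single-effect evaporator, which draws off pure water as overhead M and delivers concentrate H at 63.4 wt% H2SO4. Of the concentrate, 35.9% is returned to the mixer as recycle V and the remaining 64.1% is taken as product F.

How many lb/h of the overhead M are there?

83.79 lb/h

Overall H2SO4 balance (none leaves overhead): H2SO4 in fresh feed = H2SO4 in product, i.e. 128×0.219 = (1−0.359)·H·0.634.
H = 28.032/(0.634×0.641) = 68.977 lb/h.
Recycle V = 0.359×68.977 = 24.763 lb/h.
Combined feed J = 128 + 24.763 = 152.76 lb/h.
Overhead M = J − H = 152.76 − 68.977 = 83.785 lb/h.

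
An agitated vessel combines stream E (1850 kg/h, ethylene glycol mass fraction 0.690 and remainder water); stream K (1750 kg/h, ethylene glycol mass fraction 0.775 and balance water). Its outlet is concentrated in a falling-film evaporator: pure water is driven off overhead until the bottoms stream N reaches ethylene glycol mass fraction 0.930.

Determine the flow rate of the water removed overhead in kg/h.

ethylene glycol entering = 1850×0.690 + 1750×0.775 = 2632.8 kg/h.
All ethylene glycol reports to N, so N = 2632.8/0.930 = 2830.9 kg/h.
Total feed = 3600 kg/h; overhead = 3600 − 2830.9 = 769.09 kg/h.

769.1 kg/h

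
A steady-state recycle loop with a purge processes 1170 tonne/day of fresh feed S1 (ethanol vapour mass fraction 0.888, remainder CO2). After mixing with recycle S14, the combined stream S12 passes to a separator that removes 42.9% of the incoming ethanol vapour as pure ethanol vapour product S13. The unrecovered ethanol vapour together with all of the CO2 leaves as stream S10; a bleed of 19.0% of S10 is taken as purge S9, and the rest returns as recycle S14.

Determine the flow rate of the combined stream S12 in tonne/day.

CO2 enters only via S1 and leaves only via the purge: 1170×0.112 = 0.190×(CO2 in S10), and the separator passes all CO2, so CO2 in S12 = CO2 in S10 = 689.68 tonne/day.
ethanol vapour in S12: m_A = 1170×0.888 + (1−0.190)·(1−0.429)·m_A, so m_A = 1039/0.5375 = 1933 tonne/day.
S12 = 1933 + 689.68 = 2622.7 tonne/day.

2623 tonne/day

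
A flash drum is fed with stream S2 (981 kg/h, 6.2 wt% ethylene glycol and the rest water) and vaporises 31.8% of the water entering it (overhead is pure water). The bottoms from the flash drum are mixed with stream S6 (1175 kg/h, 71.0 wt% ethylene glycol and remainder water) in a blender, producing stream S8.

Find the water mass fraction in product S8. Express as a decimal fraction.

0.520

Vapour removed = 0.318×0.938×981 = 292.62 kg/h; concentrate = 688.38 kg/h.
water reaching the mixer = 627.56 (from concentrate) + 1175×0.290 = 968.31 kg/h.
Product flow = 688.38 + 1175 = 1863.4 kg/h; water fraction = 0.520.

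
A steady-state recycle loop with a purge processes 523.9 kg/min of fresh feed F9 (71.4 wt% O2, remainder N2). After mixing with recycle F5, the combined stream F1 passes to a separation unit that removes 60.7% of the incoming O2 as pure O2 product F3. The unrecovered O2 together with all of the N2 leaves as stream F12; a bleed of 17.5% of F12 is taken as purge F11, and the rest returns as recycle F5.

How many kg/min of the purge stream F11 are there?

187.9 kg/min

N2 enters only via F9 and leaves only via the purge: 523.9×0.286 = 0.175×(N2 in F12), and the separation unit passes all N2, so N2 in F1 = N2 in F12 = 856.2 kg/min.
O2 in F1: m_A = 523.9×0.714 + (1−0.175)·(1−0.607)·m_A, so m_A = 374.06/0.6758 = 553.53 kg/min.
F12 = (1−0.607)×553.53 + 856.2 = 1073.7 kg/min.
Purge F11 = 0.175×1073.7 = 187.9 kg/min.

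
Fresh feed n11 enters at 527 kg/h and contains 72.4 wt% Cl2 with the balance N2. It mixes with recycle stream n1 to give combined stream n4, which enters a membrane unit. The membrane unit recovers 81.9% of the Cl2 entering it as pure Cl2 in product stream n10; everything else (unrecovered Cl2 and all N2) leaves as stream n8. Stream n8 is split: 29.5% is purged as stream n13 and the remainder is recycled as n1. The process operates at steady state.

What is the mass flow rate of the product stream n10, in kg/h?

Cl2 in n4: m_A = 527×0.724 + (1−0.295)·(1−0.819)·m_A, so m_A = 381.55/0.8724 = 437.36 kg/h.
Product n10 = 0.819×437.36 = 358.2 kg/h.

358.2 kg/h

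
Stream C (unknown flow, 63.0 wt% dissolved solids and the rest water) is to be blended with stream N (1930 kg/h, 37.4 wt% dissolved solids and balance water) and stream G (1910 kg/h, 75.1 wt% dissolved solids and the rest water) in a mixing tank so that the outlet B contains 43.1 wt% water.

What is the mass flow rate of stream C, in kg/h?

471 kg/h

Let C be the unknown flow. Total out = 3840 + C.
water balance: 1683.8 + 0.370·C = 0.431·(3840 + C)
(0.370 − 0.431)·C = 0.431×3840 − 1683.8 = -28.73
C = -28.73 / -0.061 = 470.98 kg/h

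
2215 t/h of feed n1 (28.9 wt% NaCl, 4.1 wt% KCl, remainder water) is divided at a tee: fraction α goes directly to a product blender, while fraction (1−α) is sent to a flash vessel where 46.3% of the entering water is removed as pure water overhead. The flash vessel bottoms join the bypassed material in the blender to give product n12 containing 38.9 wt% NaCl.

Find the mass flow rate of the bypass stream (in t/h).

379.4 t/h

All 2215×0.289 = 640.13 t/h of NaCl reaches n12, so n12 = 640.13/0.389 = 1645.6 t/h and vapour = 569.41 t/h.
The evaporator receives (1−α)·2215 of feed at 0.670 water and removes 0.463 of that water:
0.463×0.670×(1−α)×2215 = 569.41
(1−α) = 569.41/687.12 = 0.8287;  α = 0.1713.
Bypass flow = 0.1713×2215 = 379.44 t/h.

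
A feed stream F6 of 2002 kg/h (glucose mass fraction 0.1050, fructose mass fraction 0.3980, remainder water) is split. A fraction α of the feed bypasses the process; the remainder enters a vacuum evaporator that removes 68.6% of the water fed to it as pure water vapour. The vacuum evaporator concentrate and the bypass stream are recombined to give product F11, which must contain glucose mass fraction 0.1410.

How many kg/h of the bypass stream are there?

502.8 kg/h

All 2002×0.105 = 210.21 kg/h of glucose reaches F11, so F11 = 210.21/0.141 = 1490.9 kg/h and vapour = 511.15 kg/h.
The evaporator receives (1−α)·2002 of feed at 0.497 water and removes 0.686 of that water:
0.686×0.497×(1−α)×2002 = 511.15
(1−α) = 511.15/682.57 = 0.7489;  α = 0.2511.
Bypass flow = 0.2511×2002 = 502.77 kg/h.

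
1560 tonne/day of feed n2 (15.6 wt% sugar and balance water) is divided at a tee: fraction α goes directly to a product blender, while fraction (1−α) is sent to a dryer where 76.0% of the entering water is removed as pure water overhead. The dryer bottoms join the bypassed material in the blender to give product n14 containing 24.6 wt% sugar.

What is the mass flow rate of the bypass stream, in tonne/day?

670.2 tonne/day

All 1560×0.156 = 243.36 tonne/day of sugar reaches n14, so n14 = 243.36/0.246 = 989.27 tonne/day and vapour = 570.73 tonne/day.
The evaporator receives (1−α)·1560 of feed at 0.844 water and removes 0.760 of that water:
0.760×0.844×(1−α)×1560 = 570.73
(1−α) = 570.73/1000.6 = 0.5704;  α = 0.4296.
Bypass flow = 0.4296×1560 = 670.23 tonne/day.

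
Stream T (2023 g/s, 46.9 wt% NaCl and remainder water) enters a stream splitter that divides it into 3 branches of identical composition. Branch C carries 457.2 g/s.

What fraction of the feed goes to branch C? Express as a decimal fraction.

Fraction to C = 457.2/2023 = 0.2260.

0.226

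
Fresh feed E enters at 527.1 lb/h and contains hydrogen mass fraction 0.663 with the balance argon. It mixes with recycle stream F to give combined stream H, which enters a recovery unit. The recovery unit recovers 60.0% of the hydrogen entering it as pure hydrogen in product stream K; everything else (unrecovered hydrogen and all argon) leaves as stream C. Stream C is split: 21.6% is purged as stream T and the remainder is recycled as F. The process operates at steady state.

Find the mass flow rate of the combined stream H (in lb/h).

1332 lb/h

argon enters only via E and leaves only via the purge: 527.1×0.337 = 0.216×(argon in C), and the recovery unit passes all argon, so argon in H = argon in C = 822.37 lb/h.
hydrogen in H: m_A = 527.1×0.663 + (1−0.216)·(1−0.600)·m_A, so m_A = 349.47/0.6864 = 509.13 lb/h.
H = 509.13 + 822.37 = 1331.5 lb/h.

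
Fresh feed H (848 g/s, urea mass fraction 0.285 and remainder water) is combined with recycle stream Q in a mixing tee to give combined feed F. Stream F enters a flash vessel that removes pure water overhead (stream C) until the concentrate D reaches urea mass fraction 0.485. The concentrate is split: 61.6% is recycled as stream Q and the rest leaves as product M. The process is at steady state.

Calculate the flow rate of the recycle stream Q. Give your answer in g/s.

799.4 g/s

Overall urea balance (none leaves overhead): urea in fresh feed = urea in product, i.e. 848×0.285 = (1−0.616)·D·0.485.
D = 241.68/(0.485×0.384) = 1297.7 g/s.
Recycle Q = 0.616×1297.7 = 799.37 g/s.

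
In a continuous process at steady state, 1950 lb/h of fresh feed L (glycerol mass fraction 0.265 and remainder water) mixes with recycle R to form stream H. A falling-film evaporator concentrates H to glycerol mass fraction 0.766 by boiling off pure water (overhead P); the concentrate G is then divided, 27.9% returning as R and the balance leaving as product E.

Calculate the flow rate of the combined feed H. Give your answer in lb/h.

Overall glycerol balance (none leaves overhead): glycerol in fresh feed = glycerol in product, i.e. 1950×0.265 = (1−0.279)·G·0.766.
G = 516.75/(0.766×0.721) = 935.66 lb/h.
Recycle R = 0.279×935.66 = 261.05 lb/h.
Combined feed H = 1950 + 261.05 = 2211 lb/h.

2211 lb/h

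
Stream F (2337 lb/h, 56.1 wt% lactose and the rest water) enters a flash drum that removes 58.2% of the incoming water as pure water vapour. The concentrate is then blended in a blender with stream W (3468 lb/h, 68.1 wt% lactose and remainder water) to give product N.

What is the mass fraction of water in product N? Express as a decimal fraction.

Vapour removed = 0.582×0.439×2337 = 597.1 lb/h; concentrate = 1739.9 lb/h.
water reaching the mixer = 428.84 (from concentrate) + 3468×0.319 = 1535.1 lb/h.
Product flow = 1739.9 + 3468 = 5207.9 lb/h; water fraction = 0.2948.

0.2948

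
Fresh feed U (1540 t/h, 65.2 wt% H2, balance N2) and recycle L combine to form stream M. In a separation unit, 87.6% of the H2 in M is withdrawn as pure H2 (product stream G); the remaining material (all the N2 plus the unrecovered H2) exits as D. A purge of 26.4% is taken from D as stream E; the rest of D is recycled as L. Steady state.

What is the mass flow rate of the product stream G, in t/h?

967.9 t/h

H2 in M: m_A = 1540×0.652 + (1−0.264)·(1−0.876)·m_A, so m_A = 1004.1/0.9087 = 1104.9 t/h.
Product G = 0.876×1104.9 = 967.91 t/h.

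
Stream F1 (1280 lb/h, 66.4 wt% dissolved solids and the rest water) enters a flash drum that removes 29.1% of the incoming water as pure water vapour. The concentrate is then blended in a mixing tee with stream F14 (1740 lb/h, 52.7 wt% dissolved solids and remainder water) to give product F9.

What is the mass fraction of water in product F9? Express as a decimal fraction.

0.3896

Vapour removed = 0.291×0.336×1280 = 125.15 lb/h; concentrate = 1154.8 lb/h.
water reaching the mixer = 304.93 (from concentrate) + 1740×0.473 = 1127.9 lb/h.
Product flow = 1154.8 + 1740 = 2894.8 lb/h; water fraction = 0.3896.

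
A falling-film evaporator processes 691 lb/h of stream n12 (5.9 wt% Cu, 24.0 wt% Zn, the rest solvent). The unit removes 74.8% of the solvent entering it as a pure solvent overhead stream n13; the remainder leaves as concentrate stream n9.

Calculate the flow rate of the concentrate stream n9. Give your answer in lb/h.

328.7 lb/h

solvent entering = 691×0.701 = 484.39 lb/h; overhead removed = 0.748×484.39 = 362.32 lb/h.
Concentrate = 691 − 362.32 = 328.68 lb/h.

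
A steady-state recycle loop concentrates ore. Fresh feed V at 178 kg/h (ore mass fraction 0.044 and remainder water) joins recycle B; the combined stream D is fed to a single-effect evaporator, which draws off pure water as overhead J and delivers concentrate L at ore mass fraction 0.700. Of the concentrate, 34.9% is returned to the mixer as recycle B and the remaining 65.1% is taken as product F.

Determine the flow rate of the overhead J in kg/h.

166.8 kg/h

Overall ore balance (none leaves overhead): ore in fresh feed = ore in product, i.e. 178×0.044 = (1−0.349)·L·0.700.
L = 7.832/(0.700×0.651) = 17.187 kg/h.
Recycle B = 0.349×17.187 = 5.9982 kg/h.
Combined feed D = 178 + 5.9982 = 184 kg/h.
Overhead J = D − L = 184 − 17.187 = 166.81 kg/h.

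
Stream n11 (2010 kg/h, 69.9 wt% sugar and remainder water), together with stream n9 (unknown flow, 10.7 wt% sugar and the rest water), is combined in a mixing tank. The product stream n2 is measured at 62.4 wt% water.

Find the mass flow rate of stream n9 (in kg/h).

Let n9 be the unknown flow. Total out = 2010 + n9.
water balance: 605.01 + 0.893·n9 = 0.624·(2010 + n9)
(0.893 − 0.624)·n9 = 0.624×2010 − 605.01 = 649.23
n9 = 649.23 / 0.269 = 2413.5 kg/h

2413 kg/h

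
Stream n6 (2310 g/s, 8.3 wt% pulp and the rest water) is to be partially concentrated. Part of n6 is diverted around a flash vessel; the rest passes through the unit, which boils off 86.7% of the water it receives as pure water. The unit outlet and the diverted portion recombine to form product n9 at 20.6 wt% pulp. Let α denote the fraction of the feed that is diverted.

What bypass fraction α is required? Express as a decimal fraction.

All 2310×0.083 = 191.73 g/s of pulp reaches n9, so n9 = 191.73/0.206 = 930.73 g/s and vapour = 1379.3 g/s.
The evaporator receives (1−α)·2310 of feed at 0.917 water and removes 0.867 of that water:
0.867×0.917×(1−α)×2310 = 1379.3
(1−α) = 1379.3/1836.5 = 0.7510;  α = 0.2490.

0.249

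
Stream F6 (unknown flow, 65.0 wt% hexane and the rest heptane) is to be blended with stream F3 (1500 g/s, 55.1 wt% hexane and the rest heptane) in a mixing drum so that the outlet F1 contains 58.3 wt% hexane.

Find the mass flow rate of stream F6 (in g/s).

716.4 g/s

Let F6 be the unknown flow. Total out = 1500 + F6.
hexane balance: 826.5 + 0.650·F6 = 0.583·(1500 + F6)
(0.650 − 0.583)·F6 = 0.583×1500 − 826.5 = 48
F6 = 48 / 0.067 = 716.42 g/s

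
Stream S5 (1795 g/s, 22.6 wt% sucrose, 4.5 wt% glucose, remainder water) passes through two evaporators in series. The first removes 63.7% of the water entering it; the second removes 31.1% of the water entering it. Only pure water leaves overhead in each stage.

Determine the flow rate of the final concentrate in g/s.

813.7 g/s

water in feed = 1795×0.729 = 1308.6 g/s.
After stage 1: water left = (1−0.637)×1308.6 = 475.01; stream total = 961.45 g/s.
After stage 2: water left = (1−0.311)×475.01 = 327.28; final concentrate = 813.72 g/s.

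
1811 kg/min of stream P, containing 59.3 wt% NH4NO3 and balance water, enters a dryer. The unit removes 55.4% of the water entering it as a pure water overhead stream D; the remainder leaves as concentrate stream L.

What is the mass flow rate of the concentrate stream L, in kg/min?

water entering = 1811×0.407 = 737.08 kg/min; overhead removed = 0.554×737.08 = 408.34 kg/min.
Concentrate = 1811 − 408.34 = 1402.7 kg/min.

1403 kg/min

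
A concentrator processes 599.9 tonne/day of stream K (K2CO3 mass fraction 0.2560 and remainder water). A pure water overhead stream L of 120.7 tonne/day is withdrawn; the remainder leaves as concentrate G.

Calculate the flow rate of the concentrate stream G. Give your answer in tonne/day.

Concentrate = 599.9 − 120.7 = 479.2 tonne/day.

479.2 tonne/day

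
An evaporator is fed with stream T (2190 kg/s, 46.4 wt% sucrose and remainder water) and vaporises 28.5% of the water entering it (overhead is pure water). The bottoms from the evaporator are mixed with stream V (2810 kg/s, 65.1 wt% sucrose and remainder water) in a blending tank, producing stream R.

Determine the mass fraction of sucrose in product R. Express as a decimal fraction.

Vapour removed = 0.285×0.536×2190 = 334.54 kg/s; concentrate = 1855.5 kg/s.
sucrose reaching the mixer = 1016.2 (from concentrate) + 2810×0.651 = 2845.5 kg/s.
Product flow = 1855.5 + 2810 = 4665.5 kg/s; sucrose fraction = 0.6099.

0.6099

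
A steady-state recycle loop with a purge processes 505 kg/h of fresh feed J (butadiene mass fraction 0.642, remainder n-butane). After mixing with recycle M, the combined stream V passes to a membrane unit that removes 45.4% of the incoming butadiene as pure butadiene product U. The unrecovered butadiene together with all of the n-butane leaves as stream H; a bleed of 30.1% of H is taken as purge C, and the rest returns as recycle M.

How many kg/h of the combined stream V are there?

n-butane enters only via J and leaves only via the purge: 505×0.358 = 0.301×(n-butane in H), and the membrane unit passes all n-butane, so n-butane in V = n-butane in H = 600.63 kg/h.
butadiene in V: m_A = 505×0.642 + (1−0.301)·(1−0.454)·m_A, so m_A = 324.21/0.6183 = 524.32 kg/h.
V = 524.32 + 600.63 = 1124.9 kg/h.

1125 kg/h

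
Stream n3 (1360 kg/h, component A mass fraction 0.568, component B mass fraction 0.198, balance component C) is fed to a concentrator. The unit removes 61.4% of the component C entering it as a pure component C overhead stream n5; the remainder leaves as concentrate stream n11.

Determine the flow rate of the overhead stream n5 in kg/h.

195.4 kg/h

component C entering = 1360×0.234 = 318.24 kg/h; overhead removed = 0.614×318.24 = 195.4 kg/h.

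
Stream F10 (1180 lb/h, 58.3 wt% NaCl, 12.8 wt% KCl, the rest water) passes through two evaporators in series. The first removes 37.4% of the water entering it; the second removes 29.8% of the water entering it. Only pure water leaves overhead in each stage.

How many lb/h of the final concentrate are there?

water in feed = 1180×0.289 = 341.02 lb/h.
After stage 1: water left = (1−0.374)×341.02 = 213.48; stream total = 1052.5 lb/h.
After stage 2: water left = (1−0.298)×213.48 = 149.86; final concentrate = 988.84 lb/h.

988.8 lb/h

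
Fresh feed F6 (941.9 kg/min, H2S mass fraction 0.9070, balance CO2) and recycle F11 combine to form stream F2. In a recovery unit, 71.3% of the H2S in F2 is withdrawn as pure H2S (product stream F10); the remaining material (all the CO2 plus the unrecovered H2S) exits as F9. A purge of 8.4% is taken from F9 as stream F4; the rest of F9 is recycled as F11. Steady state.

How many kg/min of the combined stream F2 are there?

2202 kg/min

CO2 enters only via F6 and leaves only via the purge: 941.9×0.093 = 0.084×(CO2 in F9), and the recovery unit passes all CO2, so CO2 in F2 = CO2 in F9 = 1042.8 kg/min.
H2S in F2: m_A = 941.9×0.907 + (1−0.084)·(1−0.713)·m_A, so m_A = 854.3/0.7371 = 1159 kg/min.
F2 = 1159 + 1042.8 = 2201.8 kg/min.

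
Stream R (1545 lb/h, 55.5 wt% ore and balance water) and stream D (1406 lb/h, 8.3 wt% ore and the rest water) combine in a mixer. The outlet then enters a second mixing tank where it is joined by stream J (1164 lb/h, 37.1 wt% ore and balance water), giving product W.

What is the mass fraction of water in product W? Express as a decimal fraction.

Overall, product flow = 4115 lb/h.
water in = 1545×0.445 + 1406×0.917 + 1164×0.629 = 2709 lb/h.
water fraction in W = 0.658.

0.658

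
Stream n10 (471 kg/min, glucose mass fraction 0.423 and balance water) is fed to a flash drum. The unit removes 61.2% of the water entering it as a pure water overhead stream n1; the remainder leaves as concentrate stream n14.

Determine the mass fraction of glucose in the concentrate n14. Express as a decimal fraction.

glucose is not removed: 471×0.423 = 199.23 kg/min of glucose enters n14.
water entering = 471×0.577 = 271.77 kg/min; overhead removed = 0.612×271.77 = 166.32 kg/min.
Concentrate = 471 − 166.32 = 304.68 kg/min.
Mass fraction = 199.23/304.68 = 0.654.

0.654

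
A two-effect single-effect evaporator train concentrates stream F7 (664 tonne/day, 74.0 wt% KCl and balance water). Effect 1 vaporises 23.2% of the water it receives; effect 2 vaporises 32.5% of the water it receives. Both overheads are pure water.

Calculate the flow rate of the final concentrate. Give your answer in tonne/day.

580.9 tonne/day

water in feed = 664×0.260 = 172.64 tonne/day.
After stage 1: water left = (1−0.232)×172.64 = 132.59; stream total = 623.95 tonne/day.
After stage 2: water left = (1−0.325)×132.59 = 89.497; final concentrate = 580.86 tonne/day.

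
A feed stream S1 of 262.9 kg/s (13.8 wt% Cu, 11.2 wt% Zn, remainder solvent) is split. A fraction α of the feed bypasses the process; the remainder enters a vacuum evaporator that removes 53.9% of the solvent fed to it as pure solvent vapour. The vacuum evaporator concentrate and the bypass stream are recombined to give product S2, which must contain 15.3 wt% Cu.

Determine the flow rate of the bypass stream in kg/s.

All 262.9×0.138 = 36.28 kg/s of Cu reaches S2, so S2 = 36.28/0.153 = 237.13 kg/s and vapour = 25.775 kg/s.
The evaporator receives (1−α)·262.9 of feed at 0.750 solvent and removes 0.539 of that solvent:
0.539×0.750×(1−α)×262.9 = 25.775
(1−α) = 25.775/106.28 = 0.2425;  α = 0.7575.
Bypass flow = 0.7575×262.9 = 199.14 kg/s.

199.1 kg/s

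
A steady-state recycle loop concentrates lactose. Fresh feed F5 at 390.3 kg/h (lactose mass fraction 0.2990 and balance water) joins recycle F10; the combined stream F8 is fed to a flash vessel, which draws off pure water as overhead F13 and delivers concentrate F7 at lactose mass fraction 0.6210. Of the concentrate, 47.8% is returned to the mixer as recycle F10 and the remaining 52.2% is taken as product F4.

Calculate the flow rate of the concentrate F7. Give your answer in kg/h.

360 kg/h

Overall lactose balance (none leaves overhead): lactose in fresh feed = lactose in product, i.e. 390.3×0.299 = (1−0.478)·F7·0.621.
F7 = 116.7/(0.621×0.522) = 360 kg/h.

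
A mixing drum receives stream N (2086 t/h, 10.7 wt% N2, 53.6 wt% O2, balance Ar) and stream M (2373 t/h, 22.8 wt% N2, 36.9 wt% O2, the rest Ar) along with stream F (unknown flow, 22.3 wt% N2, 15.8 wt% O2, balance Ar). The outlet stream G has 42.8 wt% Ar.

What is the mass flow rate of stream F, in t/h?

1086 t/h

Let F be the unknown flow. Total out = 4459 + F.
Ar balance: 1701 + 0.619·F = 0.428·(4459 + F)
(0.619 − 0.428)·F = 0.428×4459 − 1701 = 207.43
F = 207.43 / 0.191 = 1086 t/h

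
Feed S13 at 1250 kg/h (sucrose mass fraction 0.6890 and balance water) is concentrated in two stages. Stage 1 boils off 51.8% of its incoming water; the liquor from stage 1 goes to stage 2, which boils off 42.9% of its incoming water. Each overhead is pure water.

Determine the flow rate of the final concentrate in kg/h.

968.2 kg/h

water in feed = 1250×0.311 = 388.75 kg/h.
After stage 1: water left = (1−0.518)×388.75 = 187.38; stream total = 1048.6 kg/h.
After stage 2: water left = (1−0.429)×187.38 = 106.99; final concentrate = 968.24 kg/h.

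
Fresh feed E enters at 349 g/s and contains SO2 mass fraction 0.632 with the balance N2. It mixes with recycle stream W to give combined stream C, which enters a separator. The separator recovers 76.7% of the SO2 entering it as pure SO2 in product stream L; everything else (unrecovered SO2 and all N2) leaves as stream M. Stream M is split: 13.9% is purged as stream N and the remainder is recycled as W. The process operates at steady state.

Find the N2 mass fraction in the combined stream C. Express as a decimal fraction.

0.770

N2 enters only via E and leaves only via the purge: 349×0.368 = 0.139×(N2 in M), and the separator passes all N2, so N2 in C = N2 in M = 923.97 g/s.
SO2 in C: m_A = 349×0.632 + (1−0.139)·(1−0.767)·m_A, so m_A = 220.57/0.7994 = 275.92 g/s.
C = 275.92 + 923.97 = 1199.9 g/s.
N2 fraction in C = 923.97/1199.9 = 0.770.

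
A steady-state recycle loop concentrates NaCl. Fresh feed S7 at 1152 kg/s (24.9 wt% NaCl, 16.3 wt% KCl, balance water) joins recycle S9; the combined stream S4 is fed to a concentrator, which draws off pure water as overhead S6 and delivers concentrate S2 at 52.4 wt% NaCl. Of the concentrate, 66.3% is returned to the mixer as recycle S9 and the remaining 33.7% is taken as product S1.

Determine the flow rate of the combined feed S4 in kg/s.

2229 kg/s

Overall NaCl balance (none leaves overhead): NaCl in fresh feed = NaCl in product, i.e. 1152×0.249 = (1−0.663)·S2·0.524.
S2 = 286.85/(0.524×0.337) = 1624.4 kg/s.
Recycle S9 = 0.663×1624.4 = 1077 kg/s.
Combined feed S4 = 1152 + 1077 = 2229 kg/s.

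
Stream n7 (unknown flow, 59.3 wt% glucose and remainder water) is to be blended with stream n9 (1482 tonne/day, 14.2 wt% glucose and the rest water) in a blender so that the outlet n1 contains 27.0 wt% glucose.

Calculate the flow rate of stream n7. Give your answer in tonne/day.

Let n7 be the unknown flow. Total out = 1482 + n7.
glucose balance: 210.44 + 0.593·n7 = 0.270·(1482 + n7)
(0.593 − 0.270)·n7 = 0.270×1482 − 210.44 = 189.7
n7 = 189.7 / 0.323 = 587.29 tonne/day

587.3 tonne/day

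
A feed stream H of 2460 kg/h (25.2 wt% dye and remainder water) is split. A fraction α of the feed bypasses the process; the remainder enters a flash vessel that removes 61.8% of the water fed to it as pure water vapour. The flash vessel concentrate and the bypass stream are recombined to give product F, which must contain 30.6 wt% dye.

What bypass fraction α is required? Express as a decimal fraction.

All 2460×0.252 = 619.92 kg/h of dye reaches F, so F = 619.92/0.306 = 2025.9 kg/h and vapour = 434.12 kg/h.
The evaporator receives (1−α)·2460 of feed at 0.748 water and removes 0.618 of that water:
0.618×0.748×(1−α)×2460 = 434.12
(1−α) = 434.12/1137.2 = 0.3818;  α = 0.6182.

0.618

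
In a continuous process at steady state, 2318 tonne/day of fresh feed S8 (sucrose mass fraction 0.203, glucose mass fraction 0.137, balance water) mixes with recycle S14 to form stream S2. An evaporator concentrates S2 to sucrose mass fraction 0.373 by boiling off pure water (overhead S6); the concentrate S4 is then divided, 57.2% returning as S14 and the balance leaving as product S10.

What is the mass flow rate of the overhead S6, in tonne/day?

1056 tonne/day

Overall sucrose balance (none leaves overhead): sucrose in fresh feed = sucrose in product, i.e. 2318×0.203 = (1−0.572)·S4·0.373.
S4 = 470.55/(0.373×0.428) = 2947.5 tonne/day.
Recycle S14 = 0.572×2947.5 = 1686 tonne/day.
Combined feed S2 = 2318 + 1686 = 4004 tonne/day.
Overhead S6 = S2 − S4 = 4004 − 2947.5 = 1056.5 tonne/day.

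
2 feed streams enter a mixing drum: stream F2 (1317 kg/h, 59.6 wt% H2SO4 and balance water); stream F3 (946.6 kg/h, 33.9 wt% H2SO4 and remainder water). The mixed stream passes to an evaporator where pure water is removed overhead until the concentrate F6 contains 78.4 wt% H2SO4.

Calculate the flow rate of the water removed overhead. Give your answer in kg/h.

H2SO4 entering = 1317×0.596 + 946.6×0.339 = 1105.8 kg/h.
All H2SO4 reports to F6, so F6 = 1105.8/0.784 = 1410.5 kg/h.
Total feed = 2263.6 kg/h; overhead = 2263.6 − 1410.5 = 853.1 kg/h.

853.1 kg/h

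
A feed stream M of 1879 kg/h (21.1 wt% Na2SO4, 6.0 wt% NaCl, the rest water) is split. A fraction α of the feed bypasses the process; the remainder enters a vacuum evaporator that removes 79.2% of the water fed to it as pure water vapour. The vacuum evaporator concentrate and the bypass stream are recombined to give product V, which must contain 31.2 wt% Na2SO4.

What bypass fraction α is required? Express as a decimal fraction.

All 1879×0.211 = 396.47 kg/h of Na2SO4 reaches V, so V = 396.47/0.312 = 1270.7 kg/h and vapour = 608.27 kg/h.
The evaporator receives (1−α)·1879 of feed at 0.729 water and removes 0.792 of that water:
0.792×0.729×(1−α)×1879 = 608.27
(1−α) = 608.27/1084.9 = 0.5607;  α = 0.4393.

0.439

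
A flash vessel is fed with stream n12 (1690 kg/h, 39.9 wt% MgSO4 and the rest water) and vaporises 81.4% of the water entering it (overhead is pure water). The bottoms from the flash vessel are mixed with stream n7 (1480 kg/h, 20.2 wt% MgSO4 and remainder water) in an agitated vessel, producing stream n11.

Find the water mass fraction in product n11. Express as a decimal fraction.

0.585

Vapour removed = 0.814×0.601×1690 = 826.77 kg/h; concentrate = 863.23 kg/h.
water reaching the mixer = 188.92 (from concentrate) + 1480×0.798 = 1370 kg/h.
Product flow = 863.23 + 1480 = 2343.2 kg/h; water fraction = 0.585.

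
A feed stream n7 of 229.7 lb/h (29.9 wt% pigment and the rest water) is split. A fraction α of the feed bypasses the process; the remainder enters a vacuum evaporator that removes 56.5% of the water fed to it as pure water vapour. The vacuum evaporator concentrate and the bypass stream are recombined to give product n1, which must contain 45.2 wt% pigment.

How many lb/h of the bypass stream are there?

33.39 lb/h

All 229.7×0.299 = 68.68 lb/h of pigment reaches n1, so n1 = 68.68/0.452 = 151.95 lb/h and vapour = 77.752 lb/h.
The evaporator receives (1−α)·229.7 of feed at 0.701 water and removes 0.565 of that water:
0.565×0.701×(1−α)×229.7 = 77.752
(1−α) = 77.752/90.976 = 0.8546;  α = 0.1454.
Bypass flow = 0.1454×229.7 = 33.388 lb/h.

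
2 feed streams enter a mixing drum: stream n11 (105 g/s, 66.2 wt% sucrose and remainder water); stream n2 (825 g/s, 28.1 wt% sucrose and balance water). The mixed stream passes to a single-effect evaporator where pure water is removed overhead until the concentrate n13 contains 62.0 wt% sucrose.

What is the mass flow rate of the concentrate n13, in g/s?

486 g/s

sucrose entering = 105×0.662 + 825×0.281 = 301.34 g/s.
All sucrose reports to n13, so n13 = 301.34/0.620 = 486.02 g/s.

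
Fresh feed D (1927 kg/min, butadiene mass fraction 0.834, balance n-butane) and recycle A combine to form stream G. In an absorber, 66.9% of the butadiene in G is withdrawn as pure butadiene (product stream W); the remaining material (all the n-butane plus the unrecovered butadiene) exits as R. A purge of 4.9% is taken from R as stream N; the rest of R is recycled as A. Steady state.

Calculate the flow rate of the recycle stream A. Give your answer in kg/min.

n-butane enters only via D and leaves only via the purge: 1927×0.166 = 0.049×(n-butane in R), and the absorber passes all n-butane, so n-butane in G = n-butane in R = 6528.2 kg/min.
butadiene in G: m_A = 1927×0.834 + (1−0.049)·(1−0.669)·m_A, so m_A = 1607.1/0.6852 = 2345.4 kg/min.
R = (1−0.669)×2345.4 + 6528.2 = 7304.5 kg/min.
Recycle A = (1−0.049)×7304.5 = 6946.6 kg/min.

6947 kg/min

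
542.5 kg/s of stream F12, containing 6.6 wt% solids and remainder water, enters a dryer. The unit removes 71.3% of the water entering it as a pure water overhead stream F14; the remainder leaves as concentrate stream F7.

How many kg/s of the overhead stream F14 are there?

361.3 kg/s

water entering = 542.5×0.934 = 506.7 kg/s; overhead removed = 0.713×506.7 = 361.27 kg/s.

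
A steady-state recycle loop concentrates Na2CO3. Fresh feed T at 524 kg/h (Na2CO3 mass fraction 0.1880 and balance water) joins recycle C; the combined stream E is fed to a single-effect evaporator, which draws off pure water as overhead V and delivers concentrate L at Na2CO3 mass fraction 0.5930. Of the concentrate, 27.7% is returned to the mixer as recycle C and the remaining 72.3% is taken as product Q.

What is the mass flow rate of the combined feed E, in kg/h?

Overall Na2CO3 balance (none leaves overhead): Na2CO3 in fresh feed = Na2CO3 in product, i.e. 524×0.188 = (1−0.277)·L·0.593.
L = 98.512/(0.593×0.723) = 229.77 kg/h.
Recycle C = 0.277×229.77 = 63.647 kg/h.
Combined feed E = 524 + 63.647 = 587.65 kg/h.

587.6 kg/h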